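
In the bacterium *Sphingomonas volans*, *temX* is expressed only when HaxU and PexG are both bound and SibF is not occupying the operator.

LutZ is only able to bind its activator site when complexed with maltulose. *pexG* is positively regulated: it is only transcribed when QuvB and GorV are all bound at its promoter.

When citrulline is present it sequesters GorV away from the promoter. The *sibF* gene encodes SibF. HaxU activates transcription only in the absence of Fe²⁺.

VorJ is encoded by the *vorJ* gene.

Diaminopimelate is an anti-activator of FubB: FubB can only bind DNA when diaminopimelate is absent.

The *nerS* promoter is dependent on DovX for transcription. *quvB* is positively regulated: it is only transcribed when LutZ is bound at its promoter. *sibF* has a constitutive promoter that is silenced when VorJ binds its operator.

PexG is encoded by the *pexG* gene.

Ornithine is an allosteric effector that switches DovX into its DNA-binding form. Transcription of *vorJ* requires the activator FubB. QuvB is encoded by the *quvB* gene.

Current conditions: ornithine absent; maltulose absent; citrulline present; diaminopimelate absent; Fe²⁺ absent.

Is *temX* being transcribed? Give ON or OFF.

Fe²⁺ is absent, so HaxU is active.
Maltulose is absent, so LutZ is inactive.
Required activator LutZ is absent, so *quvB* is not transcribed.
So QuvB is not produced.
Citrulline is present, so GorV is inactive.
Required activator QuvB is absent, so *pexG* is not transcribed.
So PexG is not produced.
Diaminopimelate is absent, so FubB is active.
No repressor is bound and FubB is active, so *vorJ* is transcribed.
So VorJ is produced and active.
With repressor VorJ bound, *sibF* is not transcribed.
So SibF is not produced.
Required activator PexG is absent, so *temX* is not transcribed.

OFF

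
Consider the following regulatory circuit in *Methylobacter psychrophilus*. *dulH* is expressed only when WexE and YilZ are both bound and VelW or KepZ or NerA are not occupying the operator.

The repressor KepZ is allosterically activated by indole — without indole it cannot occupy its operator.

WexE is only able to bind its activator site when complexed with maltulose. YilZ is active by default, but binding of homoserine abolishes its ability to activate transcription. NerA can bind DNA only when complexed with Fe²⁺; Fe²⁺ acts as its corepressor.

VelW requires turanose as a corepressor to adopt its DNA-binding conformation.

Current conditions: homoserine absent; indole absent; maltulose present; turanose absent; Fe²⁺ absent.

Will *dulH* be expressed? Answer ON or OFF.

ON

Turanose is absent, so VelW is inactive.
Maltulose is present, so WexE is active.
Indole is absent, so KepZ is inactive.
Fe²⁺ is absent, so NerA is inactive.
Homoserine is absent, so YilZ is active.
No repressor is bound and WexE and YilZ are active, so *dulH* is transcribed.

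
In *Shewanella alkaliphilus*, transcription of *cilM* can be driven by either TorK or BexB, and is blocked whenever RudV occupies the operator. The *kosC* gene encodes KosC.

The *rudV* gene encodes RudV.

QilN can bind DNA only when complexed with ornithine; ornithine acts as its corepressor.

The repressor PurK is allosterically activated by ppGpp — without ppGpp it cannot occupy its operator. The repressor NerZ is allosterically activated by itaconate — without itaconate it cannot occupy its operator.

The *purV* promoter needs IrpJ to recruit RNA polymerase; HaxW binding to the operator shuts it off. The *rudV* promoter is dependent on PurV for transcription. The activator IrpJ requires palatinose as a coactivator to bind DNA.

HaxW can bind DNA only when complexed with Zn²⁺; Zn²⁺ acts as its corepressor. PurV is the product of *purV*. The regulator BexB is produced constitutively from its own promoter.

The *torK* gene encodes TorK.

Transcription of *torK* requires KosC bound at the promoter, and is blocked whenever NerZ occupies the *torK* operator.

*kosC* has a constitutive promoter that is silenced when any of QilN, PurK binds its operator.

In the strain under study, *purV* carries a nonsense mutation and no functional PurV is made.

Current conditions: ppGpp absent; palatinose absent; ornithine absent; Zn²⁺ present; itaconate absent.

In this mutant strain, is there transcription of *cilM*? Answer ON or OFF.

ON

Itaconate is absent, so NerZ is inactive.
Ornithine is absent, so QilN is inactive.
ppGpp is absent, so PurK is inactive.
With no repressor bound, *kosC* is transcribed.
So KosC is produced and active.
No repressor is bound and KosC is active, so *torK* is transcribed.
So TorK is produced and active.
PurV is non-functional in this strain, so it has no effect.
Required activator PurV is absent, so *rudV* is not transcribed.
So RudV is not produced.
BexB is produced constitutively and is active.
Activator TorK is present, so *cilM* is transcribed.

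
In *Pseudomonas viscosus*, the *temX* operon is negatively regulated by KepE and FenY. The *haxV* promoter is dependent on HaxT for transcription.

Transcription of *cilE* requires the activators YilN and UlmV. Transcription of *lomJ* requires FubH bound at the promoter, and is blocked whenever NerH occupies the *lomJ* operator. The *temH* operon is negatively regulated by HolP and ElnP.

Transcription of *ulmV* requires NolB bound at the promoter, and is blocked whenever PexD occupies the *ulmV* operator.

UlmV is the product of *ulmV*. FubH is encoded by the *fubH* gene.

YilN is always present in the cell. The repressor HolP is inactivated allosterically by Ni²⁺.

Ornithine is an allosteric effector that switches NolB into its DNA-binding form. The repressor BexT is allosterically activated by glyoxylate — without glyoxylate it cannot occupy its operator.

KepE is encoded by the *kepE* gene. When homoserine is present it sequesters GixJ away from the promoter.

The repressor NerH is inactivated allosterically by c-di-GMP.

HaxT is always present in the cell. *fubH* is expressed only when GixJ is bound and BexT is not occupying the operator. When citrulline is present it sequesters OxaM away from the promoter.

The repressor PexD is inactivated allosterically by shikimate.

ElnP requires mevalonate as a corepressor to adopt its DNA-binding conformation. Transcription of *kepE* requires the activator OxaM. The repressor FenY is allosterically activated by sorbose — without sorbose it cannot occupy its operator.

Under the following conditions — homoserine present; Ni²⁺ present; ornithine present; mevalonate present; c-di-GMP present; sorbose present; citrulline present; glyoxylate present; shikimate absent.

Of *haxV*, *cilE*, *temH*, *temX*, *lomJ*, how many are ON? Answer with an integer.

HaxT is produced constitutively and is active.
No repressor is bound and HaxT is active, so *haxV* is transcribed.
→ *haxV* is ON.
YilN is produced constitutively and is active.
Shikimate is absent, so PexD is active.
Ornithine is present, so NolB is active.
With repressor PexD bound, *ulmV* is not transcribed.
So UlmV is not produced.
Required activator UlmV is absent, so *cilE* is not transcribed.
→ *cilE* is OFF.
Ni²⁺ is present, so HolP is inactive.
Mevalonate is present, so ElnP is active.
With repressor ElnP bound, *temH* is not transcribed.
→ *temH* is OFF.
Citrulline is present, so OxaM is inactive.
Required activator OxaM is absent, so *kepE* is not transcribed.
So KepE is not produced.
Sorbose is present, so FenY is active.
With repressor FenY bound, *temX* is not transcribed.
→ *temX* is OFF.
Homoserine is present, so GixJ is inactive.
Glyoxylate is present, so BexT is active.
With repressor BexT bound, *fubH* is not transcribed.
So FubH is not produced.
c-di-GMP is present, so NerH is inactive.
Required activator FubH is absent, so *lomJ* is not transcribed.
→ *lomJ* is OFF.
1 of the 5 genes is transcribed.

1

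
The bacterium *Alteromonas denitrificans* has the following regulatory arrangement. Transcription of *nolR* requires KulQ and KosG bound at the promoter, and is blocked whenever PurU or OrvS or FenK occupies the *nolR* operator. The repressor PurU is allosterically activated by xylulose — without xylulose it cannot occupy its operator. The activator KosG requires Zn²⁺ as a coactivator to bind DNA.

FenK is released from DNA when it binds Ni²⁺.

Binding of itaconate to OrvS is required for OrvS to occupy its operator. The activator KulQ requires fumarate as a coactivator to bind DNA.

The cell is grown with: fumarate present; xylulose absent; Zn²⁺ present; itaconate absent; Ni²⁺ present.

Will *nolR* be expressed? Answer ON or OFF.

ON

Xylulose is absent, so PurU is inactive.
Fumarate is present, so KulQ is active.
Zn²⁺ is present, so KosG is active.
Itaconate is absent, so OrvS is inactive.
Ni²⁺ is present, so FenK is inactive.
No repressor is bound and KulQ and KosG are active, so *nolR* is transcribed.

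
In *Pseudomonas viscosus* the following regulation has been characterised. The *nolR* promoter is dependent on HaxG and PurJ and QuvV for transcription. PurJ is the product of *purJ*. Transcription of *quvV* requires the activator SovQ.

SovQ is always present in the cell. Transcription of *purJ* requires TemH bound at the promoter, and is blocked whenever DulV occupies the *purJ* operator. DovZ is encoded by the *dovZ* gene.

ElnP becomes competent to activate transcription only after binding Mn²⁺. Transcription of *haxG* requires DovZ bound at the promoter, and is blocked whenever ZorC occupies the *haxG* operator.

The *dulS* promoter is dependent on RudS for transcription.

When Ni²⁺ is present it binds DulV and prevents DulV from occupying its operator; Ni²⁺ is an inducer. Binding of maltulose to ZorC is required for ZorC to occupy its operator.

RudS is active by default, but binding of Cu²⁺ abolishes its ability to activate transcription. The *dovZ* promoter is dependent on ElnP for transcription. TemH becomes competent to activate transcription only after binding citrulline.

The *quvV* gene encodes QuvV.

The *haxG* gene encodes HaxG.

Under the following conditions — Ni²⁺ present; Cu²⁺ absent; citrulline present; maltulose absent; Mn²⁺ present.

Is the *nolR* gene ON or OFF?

ON

Mn²⁺ is present, so ElnP is active.
No repressor is bound and ElnP is active, so *dovZ* is transcribed.
So DovZ is produced and active.
Maltulose is absent, so ZorC is inactive.
No repressor is bound and DovZ is active, so *haxG* is transcribed.
So HaxG is produced and active.
Ni²⁺ is present, so DulV is inactive.
Citrulline is present, so TemH is active.
No repressor is bound and TemH is active, so *purJ* is transcribed.
So PurJ is produced and active.
SovQ is produced constitutively and is active.
No repressor is bound and SovQ is active, so *quvV* is transcribed.
So QuvV is produced and active.
No repressor is bound and HaxG and PurJ and QuvV are active, so *nolR* is transcribed.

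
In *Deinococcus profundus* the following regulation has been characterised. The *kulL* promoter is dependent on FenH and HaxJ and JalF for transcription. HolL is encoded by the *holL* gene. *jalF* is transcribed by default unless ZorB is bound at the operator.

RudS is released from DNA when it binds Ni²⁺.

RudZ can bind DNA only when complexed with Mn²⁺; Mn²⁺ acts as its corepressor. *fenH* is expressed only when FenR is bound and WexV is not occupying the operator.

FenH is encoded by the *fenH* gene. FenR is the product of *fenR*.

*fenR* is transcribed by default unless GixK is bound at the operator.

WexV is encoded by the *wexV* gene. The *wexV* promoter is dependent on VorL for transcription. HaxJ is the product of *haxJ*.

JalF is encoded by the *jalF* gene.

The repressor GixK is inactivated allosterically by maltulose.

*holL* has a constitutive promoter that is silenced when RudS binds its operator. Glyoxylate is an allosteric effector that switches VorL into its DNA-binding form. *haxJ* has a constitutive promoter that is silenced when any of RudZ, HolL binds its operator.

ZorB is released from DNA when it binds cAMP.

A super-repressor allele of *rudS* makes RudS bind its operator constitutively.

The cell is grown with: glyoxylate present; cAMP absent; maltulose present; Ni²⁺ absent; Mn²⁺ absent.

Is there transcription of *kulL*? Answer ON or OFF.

Maltulose is present, so GixK is inactive.
With no repressor bound, *fenR* is transcribed.
So FenR is produced and active.
Glyoxylate is present, so VorL is active.
No repressor is bound and VorL is active, so *wexV* is transcribed.
So WexV is produced and active.
With repressor WexV bound, *fenH* is not transcribed.
So FenH is not produced.
Mn²⁺ is absent, so RudZ is inactive.
RudS is constitutively active in this strain.
With repressor RudS bound, *holL* is not transcribed.
So HolL is not produced.
With no repressor bound, *haxJ* is transcribed.
So HaxJ is produced and active.
cAMP is absent, so ZorB is active.
With repressor ZorB bound, *jalF* is not transcribed.
So JalF is not produced.
Required activator FenH is absent, so *kulL* is not transcribed.

OFF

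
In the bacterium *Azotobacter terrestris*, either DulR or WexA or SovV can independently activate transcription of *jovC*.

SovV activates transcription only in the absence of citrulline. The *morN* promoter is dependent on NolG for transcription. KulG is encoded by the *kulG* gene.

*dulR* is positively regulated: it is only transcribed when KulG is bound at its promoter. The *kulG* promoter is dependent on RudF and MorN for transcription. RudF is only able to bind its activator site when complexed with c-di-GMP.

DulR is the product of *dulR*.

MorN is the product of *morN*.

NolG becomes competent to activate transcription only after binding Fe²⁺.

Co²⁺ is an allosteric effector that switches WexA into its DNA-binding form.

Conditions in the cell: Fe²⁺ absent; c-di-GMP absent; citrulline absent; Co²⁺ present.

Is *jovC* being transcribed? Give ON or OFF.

c-di-GMP is absent, so RudF is inactive.
Fe²⁺ is absent, so NolG is inactive.
Required activator NolG is absent, so *morN* is not transcribed.
So MorN is not produced.
Required activator RudF is absent, so *kulG* is not transcribed.
So KulG is not produced.
Required activator KulG is absent, so *dulR* is not transcribed.
So DulR is not produced.
Co²⁺ is present, so WexA is active.
Citrulline is absent, so SovV is active.
Activator WexA is present, so *jovC* is transcribed.

ON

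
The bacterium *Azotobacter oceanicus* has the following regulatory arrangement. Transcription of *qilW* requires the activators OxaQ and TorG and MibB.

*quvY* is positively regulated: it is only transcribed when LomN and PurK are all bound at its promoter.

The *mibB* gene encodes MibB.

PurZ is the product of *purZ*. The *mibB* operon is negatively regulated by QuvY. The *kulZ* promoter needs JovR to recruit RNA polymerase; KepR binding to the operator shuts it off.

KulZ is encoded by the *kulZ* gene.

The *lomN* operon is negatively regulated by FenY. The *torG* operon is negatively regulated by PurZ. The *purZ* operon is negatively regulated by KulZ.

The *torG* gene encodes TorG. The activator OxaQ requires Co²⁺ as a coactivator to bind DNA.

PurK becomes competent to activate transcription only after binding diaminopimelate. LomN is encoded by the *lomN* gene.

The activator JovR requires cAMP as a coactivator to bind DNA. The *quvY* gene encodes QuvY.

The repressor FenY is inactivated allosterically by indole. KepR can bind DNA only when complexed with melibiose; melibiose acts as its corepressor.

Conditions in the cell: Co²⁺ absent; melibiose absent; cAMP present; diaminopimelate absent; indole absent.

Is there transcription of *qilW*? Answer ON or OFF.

OFF

Co²⁺ is absent, so OxaQ is inactive.
Melibiose is absent, so KepR is inactive.
cAMP is present, so JovR is active.
No repressor is bound and JovR is active, so *kulZ* is transcribed.
So KulZ is produced and active.
With repressor KulZ bound, *purZ* is not transcribed.
So PurZ is not produced.
With no repressor bound, *torG* is transcribed.
So TorG is produced and active.
Indole is absent, so FenY is active.
With repressor FenY bound, *lomN* is not transcribed.
So LomN is not produced.
Diaminopimelate is absent, so PurK is inactive.
Required activator LomN is absent, so *quvY* is not transcribed.
So QuvY is not produced.
With no repressor bound, *mibB* is transcribed.
So MibB is produced and active.
Required activator OxaQ is absent, so *qilW* is not transcribed.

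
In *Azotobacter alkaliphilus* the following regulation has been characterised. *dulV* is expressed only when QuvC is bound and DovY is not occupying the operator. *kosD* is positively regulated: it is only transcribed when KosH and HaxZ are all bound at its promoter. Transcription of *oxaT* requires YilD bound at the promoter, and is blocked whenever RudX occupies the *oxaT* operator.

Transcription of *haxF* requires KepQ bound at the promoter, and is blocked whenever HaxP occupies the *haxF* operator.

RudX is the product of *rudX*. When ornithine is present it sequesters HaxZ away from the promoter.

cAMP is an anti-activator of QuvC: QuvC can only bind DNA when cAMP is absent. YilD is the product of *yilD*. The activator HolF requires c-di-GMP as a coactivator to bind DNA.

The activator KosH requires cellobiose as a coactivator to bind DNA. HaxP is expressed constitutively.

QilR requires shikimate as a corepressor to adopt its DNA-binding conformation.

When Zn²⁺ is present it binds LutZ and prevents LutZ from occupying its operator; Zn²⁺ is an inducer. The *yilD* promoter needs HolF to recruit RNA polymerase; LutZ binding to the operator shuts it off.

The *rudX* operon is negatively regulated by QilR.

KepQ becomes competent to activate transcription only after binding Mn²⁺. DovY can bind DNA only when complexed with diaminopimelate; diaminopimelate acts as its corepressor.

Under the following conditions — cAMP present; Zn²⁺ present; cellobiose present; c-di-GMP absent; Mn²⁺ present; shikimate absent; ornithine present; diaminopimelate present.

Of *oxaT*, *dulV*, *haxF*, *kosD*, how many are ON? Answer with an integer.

Zn²⁺ is present, so LutZ is inactive.
c-di-GMP is absent, so HolF is inactive.
Required activator HolF is absent, so *yilD* is not transcribed.
So YilD is not produced.
Shikimate is absent, so QilR is inactive.
With no repressor bound, *rudX* is transcribed.
So RudX is produced and active.
With repressor RudX bound, *oxaT* is not transcribed.
→ *oxaT* is OFF.
Diaminopimelate is present, so DovY is active.
cAMP is present, so QuvC is inactive.
With repressor DovY bound, *dulV* is not transcribed.
→ *dulV* is OFF.
Mn²⁺ is present, so KepQ is active.
HaxP is produced constitutively and is active.
With repressor HaxP bound, *haxF* is not transcribed.
→ *haxF* is OFF.
Cellobiose is present, so KosH is active.
Ornithine is present, so HaxZ is inactive.
Required activator HaxZ is absent, so *kosD* is not transcribed.
→ *kosD* is OFF.
0 of the 4 genes are transcribed.

0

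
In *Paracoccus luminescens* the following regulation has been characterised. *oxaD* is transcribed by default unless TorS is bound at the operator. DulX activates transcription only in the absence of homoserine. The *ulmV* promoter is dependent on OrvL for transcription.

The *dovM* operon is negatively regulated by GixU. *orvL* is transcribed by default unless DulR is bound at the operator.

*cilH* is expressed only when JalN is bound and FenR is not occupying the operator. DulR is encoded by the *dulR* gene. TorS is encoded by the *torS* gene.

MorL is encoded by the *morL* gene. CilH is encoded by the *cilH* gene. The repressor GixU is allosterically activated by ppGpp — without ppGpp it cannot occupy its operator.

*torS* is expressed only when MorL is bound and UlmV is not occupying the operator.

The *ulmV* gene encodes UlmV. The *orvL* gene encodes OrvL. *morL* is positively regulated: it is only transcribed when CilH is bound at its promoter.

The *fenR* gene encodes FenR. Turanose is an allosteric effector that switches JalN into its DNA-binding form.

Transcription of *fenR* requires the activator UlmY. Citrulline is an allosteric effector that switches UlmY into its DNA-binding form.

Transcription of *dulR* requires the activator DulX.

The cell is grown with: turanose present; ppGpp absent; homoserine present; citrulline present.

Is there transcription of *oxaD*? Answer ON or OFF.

ON

Homoserine is present, so DulX is inactive.
Required activator DulX is absent, so *dulR* is not transcribed.
So DulR is not produced.
With no repressor bound, *orvL* is transcribed.
So OrvL is produced and active.
No repressor is bound and OrvL is active, so *ulmV* is transcribed.
So UlmV is produced and active.
Turanose is present, so JalN is active.
Citrulline is present, so UlmY is active.
No repressor is bound and UlmY is active, so *fenR* is transcribed.
So FenR is produced and active.
With repressor FenR bound, *cilH* is not transcribed.
So CilH is not produced.
Required activator CilH is absent, so *morL* is not transcribed.
So MorL is not produced.
With repressor UlmV bound, *torS* is not transcribed.
So TorS is not produced.
With no repressor bound, *oxaD* is transcribed.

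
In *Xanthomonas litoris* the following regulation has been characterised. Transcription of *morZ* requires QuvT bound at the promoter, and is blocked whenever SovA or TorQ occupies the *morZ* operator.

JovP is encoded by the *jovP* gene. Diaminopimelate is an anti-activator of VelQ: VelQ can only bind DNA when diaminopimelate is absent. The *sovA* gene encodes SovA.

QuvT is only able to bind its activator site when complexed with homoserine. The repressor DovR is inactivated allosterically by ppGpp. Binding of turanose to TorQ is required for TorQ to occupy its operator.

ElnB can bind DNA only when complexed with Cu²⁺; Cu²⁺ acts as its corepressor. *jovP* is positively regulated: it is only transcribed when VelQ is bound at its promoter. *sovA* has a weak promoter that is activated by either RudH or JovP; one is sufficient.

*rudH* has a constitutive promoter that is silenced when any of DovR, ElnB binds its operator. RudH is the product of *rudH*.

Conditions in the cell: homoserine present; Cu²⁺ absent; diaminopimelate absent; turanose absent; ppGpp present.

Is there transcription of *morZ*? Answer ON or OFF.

OFF

ppGpp is present, so DovR is inactive.
Cu²⁺ is absent, so ElnB is inactive.
With no repressor bound, *rudH* is transcribed.
So RudH is produced and active.
Diaminopimelate is absent, so VelQ is active.
No repressor is bound and VelQ is active, so *jovP* is transcribed.
So JovP is produced and active.
Activator RudH is present, so *sovA* is transcribed.
So SovA is produced and active.
Homoserine is present, so QuvT is active.
Turanose is absent, so TorQ is inactive.
With repressor SovA bound, *morZ* is not transcribed.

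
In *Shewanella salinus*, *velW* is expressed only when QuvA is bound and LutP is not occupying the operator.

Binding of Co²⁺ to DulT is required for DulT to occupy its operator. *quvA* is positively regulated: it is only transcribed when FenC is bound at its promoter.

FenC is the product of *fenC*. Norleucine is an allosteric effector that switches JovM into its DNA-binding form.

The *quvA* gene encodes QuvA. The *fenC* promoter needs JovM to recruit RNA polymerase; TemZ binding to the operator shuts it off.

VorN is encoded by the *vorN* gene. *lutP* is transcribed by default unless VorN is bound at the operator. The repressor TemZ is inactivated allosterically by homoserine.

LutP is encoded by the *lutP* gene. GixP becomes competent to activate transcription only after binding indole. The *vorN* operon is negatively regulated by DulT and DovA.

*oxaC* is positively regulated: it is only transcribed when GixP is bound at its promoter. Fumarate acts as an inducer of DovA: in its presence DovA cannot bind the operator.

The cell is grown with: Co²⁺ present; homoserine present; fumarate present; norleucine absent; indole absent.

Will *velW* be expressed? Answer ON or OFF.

OFF

Homoserine is present, so TemZ is inactive.
Norleucine is absent, so JovM is inactive.
Required activator JovM is absent, so *fenC* is not transcribed.
So FenC is not produced.
Required activator FenC is absent, so *quvA* is not transcribed.
So QuvA is not produced.
Co²⁺ is present, so DulT is active.
Fumarate is present, so DovA is inactive.
With repressor DulT bound, *vorN* is not transcribed.
So VorN is not produced.
With no repressor bound, *lutP* is transcribed.
So LutP is produced and active.
With repressor LutP bound, *velW* is not transcribed.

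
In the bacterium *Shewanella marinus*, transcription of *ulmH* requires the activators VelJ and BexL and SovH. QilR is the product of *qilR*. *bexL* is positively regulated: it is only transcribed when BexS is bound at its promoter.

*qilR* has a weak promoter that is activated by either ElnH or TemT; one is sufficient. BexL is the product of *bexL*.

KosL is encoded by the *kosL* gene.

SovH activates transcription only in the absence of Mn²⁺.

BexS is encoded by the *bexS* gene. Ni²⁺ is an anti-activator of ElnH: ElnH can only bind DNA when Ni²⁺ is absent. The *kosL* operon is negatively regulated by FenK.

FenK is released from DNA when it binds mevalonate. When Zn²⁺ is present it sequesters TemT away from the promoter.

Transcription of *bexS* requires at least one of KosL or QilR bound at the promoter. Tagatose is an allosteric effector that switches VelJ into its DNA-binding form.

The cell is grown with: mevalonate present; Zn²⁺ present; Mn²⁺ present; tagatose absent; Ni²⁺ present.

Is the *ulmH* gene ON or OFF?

Tagatose is absent, so VelJ is inactive.
Mevalonate is present, so FenK is inactive.
With no repressor bound, *kosL* is transcribed.
So KosL is produced and active.
Ni²⁺ is present, so ElnH is inactive.
Zn²⁺ is present, so TemT is inactive.
No activator is available at the *qilR* promoter, so *qilR* is not transcribed.
So QilR is not produced.
Activator KosL is present, so *bexS* is transcribed.
So BexS is produced and active.
No repressor is bound and BexS is active, so *bexL* is transcribed.
So BexL is produced and active.
Mn²⁺ is present, so SovH is inactive.
Required activator VelJ is absent, so *ulmH* is not transcribed.

OFF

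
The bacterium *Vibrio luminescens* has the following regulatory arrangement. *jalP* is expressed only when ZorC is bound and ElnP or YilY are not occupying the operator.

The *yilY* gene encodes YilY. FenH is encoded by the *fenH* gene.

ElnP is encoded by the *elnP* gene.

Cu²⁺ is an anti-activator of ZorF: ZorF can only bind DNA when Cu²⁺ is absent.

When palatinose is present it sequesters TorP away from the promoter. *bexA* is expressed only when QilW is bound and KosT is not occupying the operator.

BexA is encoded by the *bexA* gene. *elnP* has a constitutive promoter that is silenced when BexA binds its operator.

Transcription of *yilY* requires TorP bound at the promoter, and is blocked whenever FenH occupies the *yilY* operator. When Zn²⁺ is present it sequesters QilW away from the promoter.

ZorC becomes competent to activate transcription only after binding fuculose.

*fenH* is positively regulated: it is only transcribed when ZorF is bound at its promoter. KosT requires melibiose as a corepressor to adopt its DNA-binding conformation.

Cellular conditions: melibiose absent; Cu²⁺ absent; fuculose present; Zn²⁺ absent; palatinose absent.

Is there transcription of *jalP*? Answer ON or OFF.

Melibiose is absent, so KosT is inactive.
Zn²⁺ is absent, so QilW is active.
No repressor is bound and QilW is active, so *bexA* is transcribed.
So BexA is produced and active.
With repressor BexA bound, *elnP* is not transcribed.
So ElnP is not produced.
Fuculose is present, so ZorC is active.
Palatinose is absent, so TorP is active.
Cu²⁺ is absent, so ZorF is active.
No repressor is bound and ZorF is active, so *fenH* is transcribed.
So FenH is produced and active.
With repressor FenH bound, *yilY* is not transcribed.
So YilY is not produced.
No repressor is bound and ZorC is active, so *jalP* is transcribed.

ON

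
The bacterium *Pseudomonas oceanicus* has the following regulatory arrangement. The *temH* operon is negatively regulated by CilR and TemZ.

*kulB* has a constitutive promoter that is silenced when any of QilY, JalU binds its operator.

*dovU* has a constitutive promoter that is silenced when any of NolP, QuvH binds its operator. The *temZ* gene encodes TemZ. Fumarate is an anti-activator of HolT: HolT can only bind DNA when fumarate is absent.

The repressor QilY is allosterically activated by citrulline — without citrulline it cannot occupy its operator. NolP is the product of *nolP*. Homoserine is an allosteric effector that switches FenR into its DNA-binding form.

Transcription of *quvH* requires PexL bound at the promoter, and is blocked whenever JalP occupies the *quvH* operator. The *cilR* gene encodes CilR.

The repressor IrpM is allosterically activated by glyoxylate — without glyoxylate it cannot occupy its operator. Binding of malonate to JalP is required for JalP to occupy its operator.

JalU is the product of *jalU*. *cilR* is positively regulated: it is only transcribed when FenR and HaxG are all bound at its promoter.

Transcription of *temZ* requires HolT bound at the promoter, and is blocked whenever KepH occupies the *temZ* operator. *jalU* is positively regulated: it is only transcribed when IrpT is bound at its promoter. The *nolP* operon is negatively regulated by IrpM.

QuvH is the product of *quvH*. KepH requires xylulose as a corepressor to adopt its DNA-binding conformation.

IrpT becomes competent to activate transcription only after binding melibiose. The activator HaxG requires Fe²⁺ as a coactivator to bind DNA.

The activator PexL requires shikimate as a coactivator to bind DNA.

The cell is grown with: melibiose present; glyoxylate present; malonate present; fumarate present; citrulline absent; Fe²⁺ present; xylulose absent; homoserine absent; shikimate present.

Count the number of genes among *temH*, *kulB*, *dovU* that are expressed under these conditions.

Homoserine is absent, so FenR is inactive.
Fe²⁺ is present, so HaxG is active.
Required activator FenR is absent, so *cilR* is not transcribed.
So CilR is not produced.
Xylulose is absent, so KepH is inactive.
Fumarate is present, so HolT is inactive.
Required activator HolT is absent, so *temZ* is not transcribed.
So TemZ is not produced.
With no repressor bound, *temH* is transcribed.
→ *temH* is ON.
Citrulline is absent, so QilY is inactive.
Melibiose is present, so IrpT is active.
No repressor is bound and IrpT is active, so *jalU* is transcribed.
So JalU is produced and active.
With repressor JalU bound, *kulB* is not transcribed.
→ *kulB* is OFF.
Glyoxylate is present, so IrpM is active.
With repressor IrpM bound, *nolP* is not transcribed.
So NolP is not produced.
Shikimate is present, so PexL is active.
Malonate is present, so JalP is active.
With repressor JalP bound, *quvH* is not transcribed.
So QuvH is not produced.
With no repressor bound, *dovU* is transcribed.
→ *dovU* is ON.
2 of the 3 genes are transcribed.

2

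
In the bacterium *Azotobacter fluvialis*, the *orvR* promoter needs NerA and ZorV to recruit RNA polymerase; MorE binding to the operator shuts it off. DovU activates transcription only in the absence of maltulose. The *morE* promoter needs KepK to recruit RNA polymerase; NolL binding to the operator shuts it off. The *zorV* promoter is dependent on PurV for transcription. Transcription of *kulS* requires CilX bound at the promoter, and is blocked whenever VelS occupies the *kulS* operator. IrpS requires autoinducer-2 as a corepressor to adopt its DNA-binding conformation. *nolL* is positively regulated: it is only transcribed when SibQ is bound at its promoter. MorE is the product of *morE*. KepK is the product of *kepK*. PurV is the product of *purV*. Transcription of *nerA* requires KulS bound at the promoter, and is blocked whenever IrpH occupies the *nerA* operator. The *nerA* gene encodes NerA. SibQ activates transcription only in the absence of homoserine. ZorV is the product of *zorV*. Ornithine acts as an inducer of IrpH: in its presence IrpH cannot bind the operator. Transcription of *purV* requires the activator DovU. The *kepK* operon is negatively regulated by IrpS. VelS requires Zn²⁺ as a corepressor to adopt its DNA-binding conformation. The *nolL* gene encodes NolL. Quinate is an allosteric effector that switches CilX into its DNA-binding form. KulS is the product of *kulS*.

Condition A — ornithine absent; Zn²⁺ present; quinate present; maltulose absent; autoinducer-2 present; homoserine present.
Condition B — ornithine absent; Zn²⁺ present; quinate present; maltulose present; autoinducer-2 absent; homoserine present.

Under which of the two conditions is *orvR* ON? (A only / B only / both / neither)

neither

Condition A:
Ornithine is absent, so IrpH is active.
Zn²⁺ is present, so VelS is active.
Quinate is present, so CilX is active.
With repressor VelS bound, *kulS* is not transcribed.
So KulS is not produced.
With repressor IrpH bound, *nerA* is not transcribed.
So NerA is not produced.
Maltulose is absent, so DovU is active.
No repressor is bound and DovU is active, so *purV* is transcribed.
So PurV is produced and active.
No repressor is bound and PurV is active, so *zorV* is transcribed.
So ZorV is produced and active.
Autoinducer-2 is present, so IrpS is active.
With repressor IrpS bound, *kepK* is not transcribed.
So KepK is not produced.
Homoserine is present, so SibQ is inactive.
Required activator SibQ is absent, so *nolL* is not transcribed.
So NolL is not produced.
Required activator KepK is absent, so *morE* is not transcribed.
So MorE is not produced.
Required activator NerA is absent, so *orvR* is not transcribed.
→ *orvR* is OFF in A.
Condition B:
Ornithine is absent, so IrpH is active.
Zn²⁺ is present, so VelS is active.
Quinate is present, so CilX is active.
With repressor VelS bound, *kulS* is not transcribed.
So KulS is not produced.
With repressor IrpH bound, *nerA* is not transcribed.
So NerA is not produced.
Maltulose is present, so DovU is inactive.
Required activator DovU is absent, so *purV* is not transcribed.
So PurV is not produced.
Required activator PurV is absent, so *zorV* is not transcribed.
So ZorV is not produced.
Autoinducer-2 is absent, so IrpS is inactive.
With no repressor bound, *kepK* is transcribed.
So KepK is produced and active.
Homoserine is present, so SibQ is inactive.
Required activator SibQ is absent, so *nolL* is not transcribed.
So NolL is not produced.
No repressor is bound and KepK is active, so *morE* is transcribed.
So MorE is produced and active.
With repressor MorE bound, *orvR* is not transcribed.
→ *orvR* is OFF in B.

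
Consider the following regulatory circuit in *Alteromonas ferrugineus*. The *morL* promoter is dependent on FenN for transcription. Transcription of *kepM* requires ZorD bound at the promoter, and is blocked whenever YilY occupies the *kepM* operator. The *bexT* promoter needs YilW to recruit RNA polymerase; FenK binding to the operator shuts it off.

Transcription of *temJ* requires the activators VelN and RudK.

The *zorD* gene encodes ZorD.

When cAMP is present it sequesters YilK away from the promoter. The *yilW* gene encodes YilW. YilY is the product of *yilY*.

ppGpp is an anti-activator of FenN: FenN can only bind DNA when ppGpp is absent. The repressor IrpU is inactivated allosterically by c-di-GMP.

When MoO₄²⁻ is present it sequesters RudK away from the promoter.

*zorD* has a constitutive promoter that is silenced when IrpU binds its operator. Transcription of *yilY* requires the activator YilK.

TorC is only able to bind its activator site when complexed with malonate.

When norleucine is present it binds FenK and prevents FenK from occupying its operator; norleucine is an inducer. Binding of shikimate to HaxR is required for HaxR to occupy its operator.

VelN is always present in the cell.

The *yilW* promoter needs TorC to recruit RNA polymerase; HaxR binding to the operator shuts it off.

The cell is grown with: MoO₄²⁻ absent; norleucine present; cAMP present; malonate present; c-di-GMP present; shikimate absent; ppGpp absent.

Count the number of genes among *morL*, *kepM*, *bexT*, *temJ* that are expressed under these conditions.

ppGpp is absent, so FenN is active.
No repressor is bound and FenN is active, so *morL* is transcribed.
→ *morL* is ON.
c-di-GMP is present, so IrpU is inactive.
With no repressor bound, *zorD* is transcribed.
So ZorD is produced and active.
cAMP is present, so YilK is inactive.
Required activator YilK is absent, so *yilY* is not transcribed.
So YilY is not produced.
No repressor is bound and ZorD is active, so *kepM* is transcribed.
→ *kepM* is ON.
Shikimate is absent, so HaxR is inactive.
Malonate is present, so TorC is active.
No repressor is bound and TorC is active, so *yilW* is transcribed.
So YilW is produced and active.
Norleucine is present, so FenK is inactive.
No repressor is bound and YilW is active, so *bexT* is transcribed.
→ *bexT* is ON.
VelN is produced constitutively and is active.
MoO₄²⁻ is absent, so RudK is active.
No repressor is bound and VelN and RudK are active, so *temJ* is transcribed.
→ *temJ* is ON.
4 of the 4 genes are transcribed.

4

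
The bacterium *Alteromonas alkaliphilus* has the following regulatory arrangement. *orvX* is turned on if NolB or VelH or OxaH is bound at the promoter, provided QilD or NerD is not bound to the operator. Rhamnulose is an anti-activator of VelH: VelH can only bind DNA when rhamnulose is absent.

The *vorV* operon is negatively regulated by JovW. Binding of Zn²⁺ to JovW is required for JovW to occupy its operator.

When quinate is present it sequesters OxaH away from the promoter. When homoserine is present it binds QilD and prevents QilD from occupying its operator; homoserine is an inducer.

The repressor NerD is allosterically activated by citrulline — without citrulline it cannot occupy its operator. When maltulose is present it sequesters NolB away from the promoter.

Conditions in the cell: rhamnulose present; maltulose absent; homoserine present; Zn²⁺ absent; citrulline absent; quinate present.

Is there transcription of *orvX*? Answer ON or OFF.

ON

Homoserine is present, so QilD is inactive.
Maltulose is absent, so NolB is active.
Rhamnulose is present, so VelH is inactive.
Citrulline is absent, so NerD is inactive.
Quinate is present, so OxaH is inactive.
Activator NolB is present, so *orvX* is transcribed.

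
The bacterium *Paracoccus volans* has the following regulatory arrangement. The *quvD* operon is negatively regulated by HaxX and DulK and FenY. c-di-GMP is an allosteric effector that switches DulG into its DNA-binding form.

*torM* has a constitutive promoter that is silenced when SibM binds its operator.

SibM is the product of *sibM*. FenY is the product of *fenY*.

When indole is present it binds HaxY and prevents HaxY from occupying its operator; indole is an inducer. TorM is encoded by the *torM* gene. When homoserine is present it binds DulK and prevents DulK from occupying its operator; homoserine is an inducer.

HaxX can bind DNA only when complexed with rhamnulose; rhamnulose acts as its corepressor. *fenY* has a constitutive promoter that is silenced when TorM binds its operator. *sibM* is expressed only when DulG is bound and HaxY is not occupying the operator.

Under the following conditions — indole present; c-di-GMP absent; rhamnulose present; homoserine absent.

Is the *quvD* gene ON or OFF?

Rhamnulose is present, so HaxX is active.
Homoserine is absent, so DulK is active.
c-di-GMP is absent, so DulG is inactive.
Indole is present, so HaxY is inactive.
Required activator DulG is absent, so *sibM* is not transcribed.
So SibM is not produced.
With no repressor bound, *torM* is transcribed.
So TorM is produced and active.
With repressor TorM bound, *fenY* is not transcribed.
So FenY is not produced.
With repressor HaxX bound, *quvD* is not transcribed.

OFF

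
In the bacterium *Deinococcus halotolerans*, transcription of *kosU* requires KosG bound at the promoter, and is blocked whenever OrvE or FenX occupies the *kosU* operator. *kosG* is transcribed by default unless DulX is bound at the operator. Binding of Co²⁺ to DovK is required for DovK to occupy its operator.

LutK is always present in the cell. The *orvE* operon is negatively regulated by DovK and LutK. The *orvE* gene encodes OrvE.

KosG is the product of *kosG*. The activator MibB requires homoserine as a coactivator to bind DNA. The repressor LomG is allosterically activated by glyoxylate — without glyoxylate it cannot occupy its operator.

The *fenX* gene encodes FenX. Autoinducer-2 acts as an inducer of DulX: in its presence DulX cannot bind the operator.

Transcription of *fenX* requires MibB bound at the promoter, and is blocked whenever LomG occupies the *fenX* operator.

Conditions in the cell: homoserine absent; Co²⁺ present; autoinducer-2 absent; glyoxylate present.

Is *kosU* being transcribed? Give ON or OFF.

Autoinducer-2 is absent, so DulX is active.
With repressor DulX bound, *kosG* is not transcribed.
So KosG is not produced.
Co²⁺ is present, so DovK is active.
LutK is produced constitutively and is active.
With repressor DovK bound, *orvE* is not transcribed.
So OrvE is not produced.
Glyoxylate is present, so LomG is active.
Homoserine is absent, so MibB is inactive.
With repressor LomG bound, *fenX* is not transcribed.
So FenX is not produced.
Required activator KosG is absent, so *kosU* is not transcribed.

OFF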